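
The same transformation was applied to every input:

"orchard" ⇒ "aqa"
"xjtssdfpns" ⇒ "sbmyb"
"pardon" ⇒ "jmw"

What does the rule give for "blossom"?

The transformation: keep every other character starting from the second (positions 2nd, 4th, 6th, ...), then shift every letter 9 places forward in the alphabet (wrapping around).
On "blossom": the first step gives "lso", and the second then gives "ubx".

ubx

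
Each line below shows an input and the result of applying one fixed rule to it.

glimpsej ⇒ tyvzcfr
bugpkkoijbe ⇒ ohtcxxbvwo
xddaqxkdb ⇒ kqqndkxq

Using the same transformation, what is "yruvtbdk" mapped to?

lehigoq

Looking at the pairs, the operation is to shift every letter 13 places forward in the alphabet (wrapping around) — i.e. ROT13, then delete the last character.
Applying that to "yruvtbdk" gives "lehigoq".
(Check on "glimpsej": → "tyvzcfrw" → "tyvzcfr" ✓)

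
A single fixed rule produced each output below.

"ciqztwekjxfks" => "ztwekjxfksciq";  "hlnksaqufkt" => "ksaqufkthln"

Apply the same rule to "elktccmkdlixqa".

Each output is the input with this applied: move the first 3 characters to the end (rotate left by 3).
"elktccmkdlixqa" → "tccmkdlixqaelk".

tccmkdlixqaelk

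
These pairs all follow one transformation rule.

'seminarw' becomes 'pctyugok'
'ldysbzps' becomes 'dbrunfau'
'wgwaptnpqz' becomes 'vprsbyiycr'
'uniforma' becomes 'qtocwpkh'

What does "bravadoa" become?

cfqcdtcx

The pattern: shift every letter 2 places forward in the alphabet (wrapping around), then swap the front and back halves of the string.
On "bravadoa": the first step gives "dtcxcfqc", and the second then gives "cfqcdtcx".
(Check on "seminarw": → "ugokpcty" → "pctyugok" ✓)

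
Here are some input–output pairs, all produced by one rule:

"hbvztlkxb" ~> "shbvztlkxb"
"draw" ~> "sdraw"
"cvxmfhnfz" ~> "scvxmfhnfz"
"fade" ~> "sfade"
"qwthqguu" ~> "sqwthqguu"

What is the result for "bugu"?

What's happening: prepend "s".
Doing the same to "bugu": "sbugu".

sbugu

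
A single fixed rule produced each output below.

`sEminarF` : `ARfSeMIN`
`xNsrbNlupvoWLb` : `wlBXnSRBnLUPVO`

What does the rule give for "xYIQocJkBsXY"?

SxyXyiqOCjKb

The pattern: flip the case of every letter, then move the last 3 characters to the front (rotate right by 3).
Starting from "xYIQocJkBsXY": after the first operation, "XyiqOCjKbSxy"; after the second, "SxyXyiqOCjKb".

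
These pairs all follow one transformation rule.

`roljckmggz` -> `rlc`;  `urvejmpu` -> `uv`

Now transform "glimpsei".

Looking at the pairs, the operation is to keep every other character starting from the first (positions 1st, 3rd, 5th, ...), then delete the last 2 characters.
"glimpsei" → "gipe" → "gi".

gi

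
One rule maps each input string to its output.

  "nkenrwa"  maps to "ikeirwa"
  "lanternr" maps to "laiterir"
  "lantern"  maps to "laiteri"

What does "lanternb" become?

laiterib

The rule is to replace every "n" with "i".
Doing the same to "lanternb": "laiterib".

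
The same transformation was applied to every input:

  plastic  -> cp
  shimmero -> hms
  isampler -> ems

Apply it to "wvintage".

What's happening: sort the characters into alphabetical order, then keep one character in every 3, starting at position 2 (positions 2nd, 5th, 8th, ...).
Starting from "wvintage": after the first operation, "aegintvw"; after the second, "enw".

enw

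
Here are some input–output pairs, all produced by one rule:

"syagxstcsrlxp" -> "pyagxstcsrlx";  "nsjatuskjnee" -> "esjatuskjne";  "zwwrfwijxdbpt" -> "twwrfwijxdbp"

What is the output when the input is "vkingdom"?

What's happening: delete the first character, then move the last character to the front.
On "vkingdom": the first step gives "kingdom", and the second then gives "mkingdo".

mkingdo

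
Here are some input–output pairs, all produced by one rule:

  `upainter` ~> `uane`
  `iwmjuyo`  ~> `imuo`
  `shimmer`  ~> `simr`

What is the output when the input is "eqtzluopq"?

What's happening: keep every other character starting from the first (positions 1st, 3rd, 5th, ...).
Applying that to "eqtzluopq" gives "etloq".

etloq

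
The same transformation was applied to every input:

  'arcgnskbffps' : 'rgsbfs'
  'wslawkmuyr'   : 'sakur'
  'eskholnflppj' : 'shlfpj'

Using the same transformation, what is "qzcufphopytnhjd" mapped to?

zupoynj

Looking at the pairs, the operation is to keep every other character starting from the second (positions 2nd, 4th, 6th, ...).
Applying that to "qzcufphopytnhjd" gives "zupoynj".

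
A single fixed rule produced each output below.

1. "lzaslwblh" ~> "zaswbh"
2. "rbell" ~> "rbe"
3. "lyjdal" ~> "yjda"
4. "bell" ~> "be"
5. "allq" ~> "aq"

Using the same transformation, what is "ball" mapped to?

ba

In each case the input is transformed by: remove every "l".
So "ball" becomes "ba".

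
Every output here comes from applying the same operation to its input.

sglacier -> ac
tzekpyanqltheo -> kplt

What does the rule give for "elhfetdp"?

The pattern: swap each adjacent pair of characters (1↔2, 3↔4, ...), then keep one character in every 3, starting at position 3 (positions 3rd, 6th, 9th, ...).
"elhfetdp" → "lefhtepd" → "fe".
(Check on "tzekpyanqltheo": → "ztkeypnalqhtoe" → "kplt" ✓)

fe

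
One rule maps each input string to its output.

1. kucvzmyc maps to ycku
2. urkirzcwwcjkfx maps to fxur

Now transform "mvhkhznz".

Each output is the input with this applied: move the last 2 characters to the front (rotate right by 2), then keep only the first 4 characters.
Applying both steps to "mvhkhznz": "nzmvhkhz", then "nzmv".
(Check on "urkirzcwwcjkfx": → "fxurkirzcwwcjk" → "fxur" ✓)

nzmv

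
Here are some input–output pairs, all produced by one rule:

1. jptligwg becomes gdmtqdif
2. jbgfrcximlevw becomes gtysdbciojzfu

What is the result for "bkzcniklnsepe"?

ybhmwbzpkkfih

The pattern: take characters alternately from the front and the back (1st, last, 2nd, 2nd-last, ...), then shift every letter 3 places backward in the alphabet (wrapping around).
So "bkzcniklnsepe" becomes "ybhmwbzpkkfih".
(Check on "jbgfrcximlevw": → "jwbvgeflrmcix" → "gtysdbciojzfu" ✓)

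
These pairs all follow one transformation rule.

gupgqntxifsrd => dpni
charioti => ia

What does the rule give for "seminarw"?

wm

Looking at the pairs, the operation is to move the last 3 characters to the front (rotate right by 3), then keep one character in every 3, starting at position 3 (positions 3rd, 6th, 9th, ...).
Starting from "seminarw": after the first operation, "arwsemin"; after the second, "wm".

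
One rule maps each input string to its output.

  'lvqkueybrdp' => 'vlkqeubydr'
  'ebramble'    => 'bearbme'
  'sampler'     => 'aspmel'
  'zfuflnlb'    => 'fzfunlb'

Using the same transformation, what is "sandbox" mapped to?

Each output is the input with this applied: swap each adjacent pair of characters (1↔2, 3↔4, ...), then delete the last character.
"sandbox" → "asdnob".

asdnob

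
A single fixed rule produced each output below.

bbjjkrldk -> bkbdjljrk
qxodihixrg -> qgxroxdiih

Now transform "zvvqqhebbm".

The pattern: take characters alternately from the front and the back (1st, last, 2nd, 2nd-last, ...).
On "zvvqqhebbm" that produces "zmvbvbqeqh".

zmvbvbqeqh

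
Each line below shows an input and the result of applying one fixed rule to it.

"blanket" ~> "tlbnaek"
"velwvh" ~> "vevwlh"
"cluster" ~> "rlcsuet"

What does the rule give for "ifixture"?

The transformation: swap each adjacent pair of characters (1↔2, 3↔4, ...), then move the last character to the front.
"ifixture" → "fixiuter" → "rfixiute".
(Check on "velwvh": → "evwlhv" → "vevwlh" ✓)

rfixiute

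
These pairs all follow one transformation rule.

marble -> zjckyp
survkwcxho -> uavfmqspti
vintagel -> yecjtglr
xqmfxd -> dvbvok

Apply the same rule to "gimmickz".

The pattern: shift every letter 2 places backward in the alphabet (wrapping around), then swap the front and back halves of the string.
Working it through for "gimmickz": intermediate "egkkgaix", final "gaixegkk".

gaixegkk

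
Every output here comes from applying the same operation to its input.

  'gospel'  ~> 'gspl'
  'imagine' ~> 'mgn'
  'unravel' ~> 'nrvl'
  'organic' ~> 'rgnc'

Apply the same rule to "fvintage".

The transformation: remove every vowel.
On "fvintage" that produces "fvntg".

fvntg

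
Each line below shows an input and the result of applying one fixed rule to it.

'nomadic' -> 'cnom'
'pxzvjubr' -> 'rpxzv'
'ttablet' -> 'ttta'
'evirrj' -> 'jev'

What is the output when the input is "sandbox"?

The transformation: move the last character to the front, then delete the last 3 characters.
For "sandbox" the result is "xsan".

xsan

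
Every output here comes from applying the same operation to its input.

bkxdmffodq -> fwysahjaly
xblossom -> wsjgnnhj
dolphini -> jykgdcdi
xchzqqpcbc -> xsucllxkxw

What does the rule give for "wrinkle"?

mridgfz

In each case the input is transformed by: shift every letter 5 places backward in the alphabet (wrapping around), then swap each adjacent pair of characters (1↔2, 3↔4, ...).
"wrinkle" → "rmdifgz" → "mridgfz".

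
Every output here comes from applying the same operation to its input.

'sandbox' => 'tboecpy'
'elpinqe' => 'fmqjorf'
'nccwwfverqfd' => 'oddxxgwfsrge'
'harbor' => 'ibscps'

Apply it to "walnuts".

In each case the input is transformed by: shift every letter 1 place forward in the alphabet (wrapping around).
"walnuts" → "xbmovut".

xbmovut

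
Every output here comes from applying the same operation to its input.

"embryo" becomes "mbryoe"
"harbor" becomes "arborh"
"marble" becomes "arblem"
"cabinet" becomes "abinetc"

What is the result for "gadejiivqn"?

adejiivqng

What's happening: move the first character to the end.
Applying that to "gadejiivqn" gives "adejiivqng".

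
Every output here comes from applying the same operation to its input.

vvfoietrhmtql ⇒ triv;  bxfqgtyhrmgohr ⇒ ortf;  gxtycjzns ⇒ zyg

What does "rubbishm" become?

Rule — reverse the string, then keep one character in every 3, starting at position 3 (positions 3rd, 6th, 9th, ...).
"rubbishm" → "mhsibbur" → "sb".

sb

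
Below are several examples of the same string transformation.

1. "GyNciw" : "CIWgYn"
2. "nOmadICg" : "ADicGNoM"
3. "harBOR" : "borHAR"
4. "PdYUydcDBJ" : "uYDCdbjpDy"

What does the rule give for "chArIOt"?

What's happening: flip the case of every letter, then move the first 3 characters to the end (rotate left by 3).
"chArIOt" → "CHaRioT" → "RioTCHa".

RioTCHa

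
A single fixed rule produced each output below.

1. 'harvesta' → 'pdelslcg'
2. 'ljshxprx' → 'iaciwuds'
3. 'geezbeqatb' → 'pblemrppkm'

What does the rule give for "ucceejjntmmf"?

uyexxqfnnppu

In each case the input is transformed by: shift every letter 11 places forward in the alphabet (wrapping around), then swap the front and back halves of the string.
On "ucceejjntmmf": the first step gives "fnnppuuyexxq", and the second then gives "uyexxqfnnppu".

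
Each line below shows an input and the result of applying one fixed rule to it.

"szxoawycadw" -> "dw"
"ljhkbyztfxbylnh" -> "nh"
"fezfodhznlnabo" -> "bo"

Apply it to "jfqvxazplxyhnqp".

The pattern: keep only the last 2 characters.
On "jfqvxazplxyhnqp" that produces "qp".

qp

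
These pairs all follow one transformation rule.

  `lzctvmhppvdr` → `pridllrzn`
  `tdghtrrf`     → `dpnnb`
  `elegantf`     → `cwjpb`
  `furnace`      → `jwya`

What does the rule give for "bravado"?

In each case the input is transformed by: shift every letter 4 places backward in the alphabet (wrapping around), then delete the first 3 characters.
"bravado" → "rwzk".

rwzk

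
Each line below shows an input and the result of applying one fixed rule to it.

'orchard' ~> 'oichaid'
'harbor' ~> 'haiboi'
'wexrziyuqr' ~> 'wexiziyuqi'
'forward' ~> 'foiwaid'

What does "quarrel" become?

quaiiel

The transformation: replace every "r" with "i".
"quarrel" → "quaiiel".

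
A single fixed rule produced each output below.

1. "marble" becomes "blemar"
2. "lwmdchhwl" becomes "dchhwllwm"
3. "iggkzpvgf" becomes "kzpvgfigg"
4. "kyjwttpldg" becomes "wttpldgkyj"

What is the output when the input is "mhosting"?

stingmho

What's happening: move the first 3 characters to the end (rotate left by 3).
"mhosting" → "stingmho".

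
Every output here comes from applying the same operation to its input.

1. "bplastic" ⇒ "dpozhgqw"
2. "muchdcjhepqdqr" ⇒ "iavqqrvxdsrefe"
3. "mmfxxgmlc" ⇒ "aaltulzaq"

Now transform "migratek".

wafuhoys

Rule — shift every letter 12 places backward in the alphabet (wrapping around), then swap each adjacent pair of characters (1↔2, 3↔4, ...).
For "migratek", step one produces "awufohsy"; step two turns that into "wafuhoys".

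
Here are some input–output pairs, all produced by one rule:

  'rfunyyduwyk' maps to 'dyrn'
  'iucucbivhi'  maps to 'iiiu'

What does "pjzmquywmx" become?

The transformation: keep one character in every 3, starting at position 1 (positions 1st, 4th, 7th, ...), then swap the front and back halves of the string.
Applying both steps to "pjzmquywmx": "pmyx", then "yxpm".

yxpm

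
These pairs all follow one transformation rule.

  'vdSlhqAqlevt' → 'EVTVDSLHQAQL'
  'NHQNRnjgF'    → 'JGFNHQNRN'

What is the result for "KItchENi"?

Looking at the pairs, the operation is to move the last 3 characters to the front (rotate right by 3), then convert every letter to uppercase.
For "KItchENi", step one produces "ENiKItch"; step two turns that into "ENIKITCH".

ENIKITCH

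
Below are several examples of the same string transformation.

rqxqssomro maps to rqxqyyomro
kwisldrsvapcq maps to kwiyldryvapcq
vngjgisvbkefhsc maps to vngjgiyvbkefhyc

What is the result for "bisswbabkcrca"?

biyywbabkcrca

The pattern: replace every "s" with "y".
Doing the same to "bisswbabkcrca": "biyywbabkcrca".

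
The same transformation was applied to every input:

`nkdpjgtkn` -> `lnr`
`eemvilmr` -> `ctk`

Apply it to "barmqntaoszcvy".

The pattern: keep one character in every 3, starting at position 1 (positions 1st, 4th, 7th, ...), then shift every letter 2 places backward in the alphabet (wrapping around).
"barmqntaoszcvy" → "bmtsv" → "zkrqt".

zkrqt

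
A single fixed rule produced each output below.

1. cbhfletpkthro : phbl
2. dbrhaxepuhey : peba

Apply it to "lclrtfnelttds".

The transformation: keep one character in every 3, starting at position 2 (positions 2nd, 5th, 8th, ...), then move the first 2 characters to the end (rotate left by 2).
On "lclrtfnelttds": the first step gives "ctet", and the second then gives "etct".
(Check on "dbrhaxepuhey": → "bape" → "peba" ✓)

etct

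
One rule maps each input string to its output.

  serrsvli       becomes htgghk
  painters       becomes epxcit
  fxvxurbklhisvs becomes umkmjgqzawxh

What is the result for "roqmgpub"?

gdfbve

Each output is the input with this applied: shift every letter 11 places backward in the alphabet (wrapping around), then delete the last 2 characters.
Applying that to "roqmgpub" gives "gdfbve".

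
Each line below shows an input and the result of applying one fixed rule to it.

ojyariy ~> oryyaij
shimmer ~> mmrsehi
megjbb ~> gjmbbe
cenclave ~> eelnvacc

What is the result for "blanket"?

klntabe

In each case the input is transformed by: sort the characters into alphabetical order, then move the first 3 characters to the end (rotate left by 3).
Applying both steps to "blanket": "abeklnt", then "klntabe".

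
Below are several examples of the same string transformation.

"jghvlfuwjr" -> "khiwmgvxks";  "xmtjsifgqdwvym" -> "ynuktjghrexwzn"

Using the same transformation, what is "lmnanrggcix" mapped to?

mnoboshhdjy

The transformation: shift every letter 1 place forward in the alphabet (wrapping around).
"lmnanrggcix" → "mnoboshhdjy".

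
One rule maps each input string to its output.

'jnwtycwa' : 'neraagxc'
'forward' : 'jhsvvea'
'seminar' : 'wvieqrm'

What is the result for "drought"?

The transformation: take characters alternately from the front and the back (1st, last, 2nd, 2nd-last, ...), then shift every letter 4 places forward in the alphabet (wrapping around).
For "drought", step one produces "dtrhogu"; step two turns that into "hxvlsky".
(Check on "seminar": → "sreamni" → "wvieqrm" ✓)

hxvlsky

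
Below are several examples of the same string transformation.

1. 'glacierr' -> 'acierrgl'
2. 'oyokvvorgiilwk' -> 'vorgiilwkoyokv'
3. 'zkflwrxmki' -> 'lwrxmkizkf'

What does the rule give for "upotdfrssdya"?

dfrssdyaupot

Looking at the pairs, the operation is to move the last 2 characters to the front (rotate right by 2), then swap the front and back halves of the string.
On "upotdfrssdya": the first step gives "yaupotdfrssd", and the second then gives "dfrssdyaupot".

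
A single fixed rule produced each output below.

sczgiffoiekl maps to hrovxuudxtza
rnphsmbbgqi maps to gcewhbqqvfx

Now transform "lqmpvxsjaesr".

afbekmhypthg

The pattern: shift every letter 11 places backward in the alphabet (wrapping around).
For "lqmpvxsjaesr" the result is "afbekmhypthg".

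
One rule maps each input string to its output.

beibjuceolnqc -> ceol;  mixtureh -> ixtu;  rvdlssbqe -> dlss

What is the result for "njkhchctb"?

khch

The transformation: move the last 3 characters to the front (rotate right by 3), then keep only the last 4 characters.
On "njkhchctb": the first step gives "ctbnjkhch", and the second then gives "khch".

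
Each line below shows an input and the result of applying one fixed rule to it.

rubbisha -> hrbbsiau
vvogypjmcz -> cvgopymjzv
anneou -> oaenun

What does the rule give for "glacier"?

rgcaeil

What's happening: swap each adjacent pair of characters (1↔2, 3↔4, ...), then swap the first and last characters.
"glacier" → "lgcaeir" → "rgcaeil".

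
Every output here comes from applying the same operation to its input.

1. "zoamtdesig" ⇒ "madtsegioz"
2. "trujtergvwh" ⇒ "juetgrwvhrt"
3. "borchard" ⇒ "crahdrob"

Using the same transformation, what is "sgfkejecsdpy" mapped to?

kfjecedsypgs

Looking at the pairs, the operation is to swap each adjacent pair of characters (1↔2, 3↔4, ...), then move the first 2 characters to the end (rotate left by 2).
Doing the same to "sgfkejecsdpy": "kfjecedsypgs".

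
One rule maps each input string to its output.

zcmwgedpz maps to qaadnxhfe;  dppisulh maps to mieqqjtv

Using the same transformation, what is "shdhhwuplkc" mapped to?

Each output is the input with this applied: shift every letter 1 place forward in the alphabet (wrapping around), then move the last 2 characters to the front (rotate right by 2).
On "shdhhwuplkc" that produces "ldtieiixvqm".

ldtieiixvqm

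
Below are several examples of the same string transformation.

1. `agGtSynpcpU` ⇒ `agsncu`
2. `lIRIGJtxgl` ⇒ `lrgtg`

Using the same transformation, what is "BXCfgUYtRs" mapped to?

bcgyr

Each output is the input with this applied: keep every other character starting from the first (positions 1st, 3rd, 5th, ...), then convert every letter to lowercase.
"BXCfgUYtRs" → "bcgyr".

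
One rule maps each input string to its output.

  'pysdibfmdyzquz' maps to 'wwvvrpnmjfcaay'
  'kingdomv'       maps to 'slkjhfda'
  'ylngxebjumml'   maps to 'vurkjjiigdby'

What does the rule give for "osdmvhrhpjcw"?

tspomljgeeaz

The rule is to sort the characters into reverse alphabetical order, then shift every letter 3 places backward in the alphabet (wrapping around).
Starting from "osdmvhrhpjcw": after the first operation, "wvsrpomjhhdc"; after the second, "tspomljgeeaz".
(Check on "kingdomv": → "vonmkigd" → "slkjhfda" ✓)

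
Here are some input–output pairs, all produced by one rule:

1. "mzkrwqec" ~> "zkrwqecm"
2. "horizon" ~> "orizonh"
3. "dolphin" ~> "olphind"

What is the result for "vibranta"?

ibrantav

The transformation: move the first character to the end.
"vibranta" → "ibrantav".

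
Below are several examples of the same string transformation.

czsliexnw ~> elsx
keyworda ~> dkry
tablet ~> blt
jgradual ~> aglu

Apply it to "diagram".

agm

The pattern: sort the characters into alphabetical order, then keep every other character starting from the second (positions 2nd, 4th, 6th, ...).
For "diagram" the result is "agm".
(Check on "tablet": → "abeltt" → "blt" ✓)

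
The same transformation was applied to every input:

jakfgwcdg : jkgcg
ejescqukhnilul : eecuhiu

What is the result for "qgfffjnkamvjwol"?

Looking at the pairs, the operation is to keep every other character starting from the first (positions 1st, 3rd, 5th, ...).
"qgfffjnkamvjwol" → "qffnavwl".

qffnavwl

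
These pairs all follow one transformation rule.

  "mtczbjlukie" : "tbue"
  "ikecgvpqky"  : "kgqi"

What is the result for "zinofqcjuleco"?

ifjez

What's happening: move the first character to the end, then keep one character in every 3, starting at position 1 (positions 1st, 4th, 7th, ...).
For "zinofqcjuleco", step one produces "inofqcjulecoz"; step two turns that into "ifjez".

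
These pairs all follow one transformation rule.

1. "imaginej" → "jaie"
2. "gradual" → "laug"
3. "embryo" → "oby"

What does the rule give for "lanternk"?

Each output is the input with this applied: swap the first and last characters, then keep every other character starting from the first (positions 1st, 3rd, 5th, ...).
For "lanternk", step one produces "kanternl"; step two turns that into "knen".
(Check on "imaginej": → "jmaginei" → "jaie" ✓)

knen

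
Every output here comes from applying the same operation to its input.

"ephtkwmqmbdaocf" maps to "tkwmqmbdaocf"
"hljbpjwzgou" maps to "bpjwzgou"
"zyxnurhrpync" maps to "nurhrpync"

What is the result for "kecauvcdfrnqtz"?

auvcdfrnqtz

In each case the input is transformed by: delete the first 3 characters.
So "kecauvcdfrnqtz" becomes "auvcdfrnqtz".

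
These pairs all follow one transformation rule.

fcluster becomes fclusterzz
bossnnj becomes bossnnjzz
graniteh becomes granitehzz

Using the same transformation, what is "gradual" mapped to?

gradualzz

The rule is to append "zz".
For "gradual" the result is "gradualzz".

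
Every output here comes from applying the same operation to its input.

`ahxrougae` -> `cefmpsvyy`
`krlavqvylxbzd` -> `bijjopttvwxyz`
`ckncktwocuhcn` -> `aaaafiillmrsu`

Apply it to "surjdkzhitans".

bfghilpqqrsxy

Rule — shift every letter 2 places backward in the alphabet (wrapping around), then sort the characters into alphabetical order.
Working it through for "surjdkzhitans": intermediate "qsphbixfgrylq", final "bfghilpqqrsxy".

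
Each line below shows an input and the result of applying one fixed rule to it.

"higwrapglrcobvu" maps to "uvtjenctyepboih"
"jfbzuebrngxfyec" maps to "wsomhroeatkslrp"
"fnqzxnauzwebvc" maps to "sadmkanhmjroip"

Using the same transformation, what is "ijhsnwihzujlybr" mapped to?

vwufajvumhwyloe

Rule — shift every letter 13 places forward in the alphabet (wrapping around) — i.e. ROT13.
Applying that to "ijhsnwihzujlybr" gives "vwufajvumhwyloe".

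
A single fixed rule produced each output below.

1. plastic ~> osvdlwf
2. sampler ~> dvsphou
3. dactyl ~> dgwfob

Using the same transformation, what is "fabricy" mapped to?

The rule is to swap each adjacent pair of characters (1↔2, 3↔4, ...), then shift every letter 3 places forward in the alphabet (wrapping around).
For "fabricy" the result is "diueflb".

diueflb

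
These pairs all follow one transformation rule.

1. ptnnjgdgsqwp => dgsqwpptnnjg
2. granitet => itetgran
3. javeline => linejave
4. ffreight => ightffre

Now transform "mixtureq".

Rule — swap the front and back halves of the string.
For "mixtureq" the result is "ureqmixt".

ureqmixt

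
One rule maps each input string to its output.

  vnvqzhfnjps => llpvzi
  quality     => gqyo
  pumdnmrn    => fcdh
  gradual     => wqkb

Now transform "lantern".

Rule — keep every other character starting from the first (positions 1st, 3rd, 5th, ...), then shift every letter 10 places backward in the alphabet (wrapping around).
On "lantern" that produces "bdud".
(Check on "quality": → "qaiy" → "gqyo" ✓)

bdud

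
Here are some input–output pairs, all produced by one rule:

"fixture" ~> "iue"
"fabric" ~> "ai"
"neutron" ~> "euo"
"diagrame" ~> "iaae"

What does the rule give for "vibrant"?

In each case the input is transformed by: keep only the vowels.
Doing the same to "vibrant": "ia".

ia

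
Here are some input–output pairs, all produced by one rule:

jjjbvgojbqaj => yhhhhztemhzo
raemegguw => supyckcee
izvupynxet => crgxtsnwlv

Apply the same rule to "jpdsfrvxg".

vehnbqdpt

In each case the input is transformed by: move the last 2 characters to the front (rotate right by 2), then shift every letter 2 places backward in the alphabet (wrapping around).
On "jpdsfrvxg": the first step gives "xgjpdsfrv", and the second then gives "vehnbqdpt".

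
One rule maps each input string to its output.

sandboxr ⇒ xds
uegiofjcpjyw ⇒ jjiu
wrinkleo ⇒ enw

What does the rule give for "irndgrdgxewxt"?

The transformation: keep one character in every 3, starting at position 1 (positions 1st, 4th, 7th, ...), then reverse the string.
Working it through for "irndgrdgxewxt": intermediate "iddet", final "teddi".

teddi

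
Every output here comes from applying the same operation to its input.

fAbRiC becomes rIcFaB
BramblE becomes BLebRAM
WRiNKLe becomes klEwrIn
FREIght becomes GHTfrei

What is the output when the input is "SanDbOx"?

BoXsANd

What's happening: flip the case of every letter, then move the last 3 characters to the front (rotate right by 3).
Doing the same to "SanDbOx": "BoXsANd".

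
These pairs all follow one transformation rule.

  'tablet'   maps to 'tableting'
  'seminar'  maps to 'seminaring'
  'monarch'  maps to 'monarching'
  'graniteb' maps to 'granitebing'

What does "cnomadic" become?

cnomadicing

The pattern: append "ing".
On "cnomadic" that produces "cnomadicing".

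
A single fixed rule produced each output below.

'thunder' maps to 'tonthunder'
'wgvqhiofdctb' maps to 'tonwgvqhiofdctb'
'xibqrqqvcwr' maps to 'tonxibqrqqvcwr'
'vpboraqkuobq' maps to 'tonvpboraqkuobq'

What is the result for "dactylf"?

tondactylf

Each output is the input with this applied: prepend "ton".
Applying that to "dactylf" gives "tondactylf".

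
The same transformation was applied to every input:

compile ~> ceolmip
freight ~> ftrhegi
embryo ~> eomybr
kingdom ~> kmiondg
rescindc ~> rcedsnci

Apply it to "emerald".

Rule — take characters alternately from the front and the back (1st, last, 2nd, 2nd-last, ...).
Applying that to "emerald" gives "edmlear".

edmlear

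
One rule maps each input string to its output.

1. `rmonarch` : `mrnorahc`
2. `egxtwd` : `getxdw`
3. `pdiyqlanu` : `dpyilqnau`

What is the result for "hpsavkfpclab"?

Each output is the input with this applied: swap each adjacent pair of characters (1↔2, 3↔4, ...).
For "hpsavkfpclab" the result is "phaskvpflcba".

phaskvpflcba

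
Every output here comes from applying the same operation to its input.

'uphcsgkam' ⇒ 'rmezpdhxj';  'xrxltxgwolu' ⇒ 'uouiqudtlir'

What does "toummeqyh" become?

qlrjjbnve

Rule — shift every letter 3 places backward in the alphabet (wrapping around).
Doing the same to "toummeqyh": "qlrjjbnve".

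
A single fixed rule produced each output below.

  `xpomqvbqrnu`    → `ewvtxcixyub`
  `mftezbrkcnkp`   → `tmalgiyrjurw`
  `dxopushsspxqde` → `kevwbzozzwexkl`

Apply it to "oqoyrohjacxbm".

vxvfyvoqhjeit

Looking at the pairs, the operation is to shift every letter 7 places forward in the alphabet (wrapping around).
"oqoyrohjacxbm" → "vxvfyvoqhjeit".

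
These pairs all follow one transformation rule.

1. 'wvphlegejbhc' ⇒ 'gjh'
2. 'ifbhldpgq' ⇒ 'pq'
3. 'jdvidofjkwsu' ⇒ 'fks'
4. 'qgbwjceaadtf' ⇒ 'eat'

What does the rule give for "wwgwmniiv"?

iv

In each case the input is transformed by: keep every other character starting from the first (positions 1st, 3rd, 5th, ...), then delete the first 3 characters.
Working it through for "wwgwmniiv": intermediate "wgmiv", final "iv".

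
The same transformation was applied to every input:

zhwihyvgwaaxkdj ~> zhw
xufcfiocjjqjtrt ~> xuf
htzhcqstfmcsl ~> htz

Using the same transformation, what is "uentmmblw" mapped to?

uen

Rule — keep only the first 3 characters.
Doing the same to "uentmmblw": "uen".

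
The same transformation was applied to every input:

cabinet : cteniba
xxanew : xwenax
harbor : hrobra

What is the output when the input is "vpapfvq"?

Each output is the input with this applied: reverse the string, then move the last character to the front.
On "vpapfvq": the first step gives "qvfpapv", and the second then gives "vqvfpap".

vqvfpap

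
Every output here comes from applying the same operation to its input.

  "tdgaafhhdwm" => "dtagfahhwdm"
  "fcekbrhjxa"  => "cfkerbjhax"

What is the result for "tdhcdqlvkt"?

dtchqdvltk

Rule — swap each adjacent pair of characters (1↔2, 3↔4, ...).
"tdhcdqlvkt" → "dtchqdvltk".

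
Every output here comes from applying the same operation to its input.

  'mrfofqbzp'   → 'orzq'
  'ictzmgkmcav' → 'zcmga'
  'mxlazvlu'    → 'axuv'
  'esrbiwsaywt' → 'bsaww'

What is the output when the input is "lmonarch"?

nmhr

Rule — keep every other character starting from the second (positions 2nd, 4th, 6th, ...), then swap each adjacent pair of characters (1↔2, 3↔4, ...).
Starting from "lmonarch": after the first operation, "mnrh"; after the second, "nmhr".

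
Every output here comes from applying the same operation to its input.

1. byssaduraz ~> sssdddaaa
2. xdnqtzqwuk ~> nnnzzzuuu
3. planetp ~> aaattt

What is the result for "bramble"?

aaalll

The rule is to keep one character in every 3, starting at position 3 (positions 3rd, 6th, 9th, ...), then repeat every character 3 times.
Applying both steps to "bramble": "al", then "aaalll".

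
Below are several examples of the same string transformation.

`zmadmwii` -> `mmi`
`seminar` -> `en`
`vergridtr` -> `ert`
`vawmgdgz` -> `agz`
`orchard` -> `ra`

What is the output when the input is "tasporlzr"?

aoz

The pattern: keep one character in every 3, starting at position 2 (positions 2nd, 5th, 8th, ...).
"tasporlzr" → "aoz".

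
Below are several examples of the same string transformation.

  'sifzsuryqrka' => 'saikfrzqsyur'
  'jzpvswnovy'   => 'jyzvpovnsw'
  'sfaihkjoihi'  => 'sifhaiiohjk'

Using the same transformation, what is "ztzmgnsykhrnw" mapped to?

In each case the input is transformed by: take characters alternately from the front and the back (1st, last, 2nd, 2nd-last, ...).
Applying that to "ztzmgnsykhrnw" gives "zwtnzrmhgknys".

zwtnzrmhgknys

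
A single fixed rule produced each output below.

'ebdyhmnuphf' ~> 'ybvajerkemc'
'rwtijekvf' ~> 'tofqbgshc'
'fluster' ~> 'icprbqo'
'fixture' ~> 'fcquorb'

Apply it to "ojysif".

glpvcf

Looking at the pairs, the operation is to shift every letter 3 places backward in the alphabet (wrapping around), then swap each adjacent pair of characters (1↔2, 3↔4, ...).
Starting from "ojysif": after the first operation, "lgvpfc"; after the second, "glpvcf".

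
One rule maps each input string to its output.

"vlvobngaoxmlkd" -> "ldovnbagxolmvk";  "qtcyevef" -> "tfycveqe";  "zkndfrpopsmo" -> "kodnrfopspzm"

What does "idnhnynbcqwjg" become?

The rule is to swap the first and last characters, then swap each adjacent pair of characters (1↔2, 3↔4, ...).
"idnhnynbcqwjg" → "gdnhnynbcqwji" → "dghnynbnqcjwi".

dghnynbnqcjwi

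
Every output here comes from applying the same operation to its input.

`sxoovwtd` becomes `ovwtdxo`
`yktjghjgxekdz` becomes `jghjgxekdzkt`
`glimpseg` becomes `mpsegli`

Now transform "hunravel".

ravelun

The transformation: delete the first character, then move the first 2 characters to the end (rotate left by 2).
Applying that to "hunravel" gives "ravelun".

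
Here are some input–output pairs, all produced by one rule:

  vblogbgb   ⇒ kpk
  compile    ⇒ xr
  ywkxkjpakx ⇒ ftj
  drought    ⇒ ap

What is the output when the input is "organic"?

aw

What's happening: shift every letter 9 places forward in the alphabet (wrapping around), then keep one character in every 3, starting at position 2 (positions 2nd, 5th, 8th, ...).
So "organic" becomes "aw".
(Check on "ywkxkjpakx": → "hftgtsyjtg" → "ftj" ✓)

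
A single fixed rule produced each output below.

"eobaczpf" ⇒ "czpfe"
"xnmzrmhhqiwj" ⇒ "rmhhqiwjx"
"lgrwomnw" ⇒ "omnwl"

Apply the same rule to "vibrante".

antev

The transformation: move the first character to the end, then delete the first 3 characters.
For "vibrante", step one produces "ibrantev"; step two turns that into "antev".
(Check on "xnmzrmhhqiwj": → "nmzrmhhqiwjx" → "rmhhqiwjx" ✓)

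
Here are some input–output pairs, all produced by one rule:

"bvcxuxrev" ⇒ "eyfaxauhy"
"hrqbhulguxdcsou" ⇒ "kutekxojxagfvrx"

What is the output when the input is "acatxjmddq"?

In each case the input is transformed by: shift every letter 3 places forward in the alphabet (wrapping around).
For "acatxjmddq" the result is "dfdwampggt".

dfdwampggt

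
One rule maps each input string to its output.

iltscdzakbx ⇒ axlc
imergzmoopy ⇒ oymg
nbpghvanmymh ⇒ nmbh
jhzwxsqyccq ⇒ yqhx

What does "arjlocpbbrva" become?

Looking at the pairs, the operation is to keep one character in every 3, starting at position 2 (positions 2nd, 5th, 8th, ...), then move the first 2 characters to the end (rotate left by 2).
"arjlocpbbrva" → "robv" → "bvro".
(Check on "imergzmoopy": → "mgoy" → "oymg" ✓)

bvro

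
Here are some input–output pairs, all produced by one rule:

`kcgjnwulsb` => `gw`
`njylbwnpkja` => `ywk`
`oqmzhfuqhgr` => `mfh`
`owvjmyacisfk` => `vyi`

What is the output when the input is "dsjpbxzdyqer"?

jxy

Rule — delete the last 2 characters, then keep one character in every 3, starting at position 3 (positions 3rd, 6th, 9th, ...).
On "dsjpbxzdyqer": the first step gives "dsjpbxzdyq", and the second then gives "jxy".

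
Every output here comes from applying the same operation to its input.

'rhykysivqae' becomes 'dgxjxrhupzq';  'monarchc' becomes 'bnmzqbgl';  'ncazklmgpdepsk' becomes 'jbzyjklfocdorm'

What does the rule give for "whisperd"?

cghrodqv

Looking at the pairs, the operation is to shift every letter 1 place backward in the alphabet (wrapping around), then swap the first and last characters.
So "whisperd" becomes "cghrodqv".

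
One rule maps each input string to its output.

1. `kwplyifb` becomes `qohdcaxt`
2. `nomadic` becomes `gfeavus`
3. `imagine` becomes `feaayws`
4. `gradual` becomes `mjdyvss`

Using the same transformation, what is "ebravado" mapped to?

njgwvtss

In each case the input is transformed by: sort the characters into reverse alphabetical order, then shift every letter 8 places backward in the alphabet (wrapping around).
For "ebravado", step one produces "vroedbaa"; step two turns that into "njgwvtss".
(Check on "gradual": → "urlgdaa" → "mjdyvss" ✓)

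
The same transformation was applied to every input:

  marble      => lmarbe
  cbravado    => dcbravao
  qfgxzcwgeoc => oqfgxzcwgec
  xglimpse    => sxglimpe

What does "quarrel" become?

equarrl

What's happening: move the last character to the front, then swap the first and last characters.
On "quarrel": the first step gives "lquarre", and the second then gives "equarrl".
(Check on "marble": → "emarbl" → "lmarbe" ✓)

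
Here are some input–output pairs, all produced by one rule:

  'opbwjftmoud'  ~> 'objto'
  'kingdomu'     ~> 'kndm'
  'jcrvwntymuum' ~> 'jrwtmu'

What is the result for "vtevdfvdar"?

The rule is to move the last character to the front, then keep every other character starting from the second (positions 2nd, 4th, 6th, ...).
Applying both steps to "vtevdfvdar": "rvtevdfvda", then "vedva".

vedva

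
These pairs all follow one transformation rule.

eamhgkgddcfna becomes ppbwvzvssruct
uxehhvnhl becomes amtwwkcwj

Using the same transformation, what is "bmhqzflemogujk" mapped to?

zbwfouatbdvjyq

The transformation: shift every letter 11 places backward in the alphabet (wrapping around), then swap the first and last characters.
Starting from "bmhqzflemogujk": after the first operation, "qbwfouatbdvjyz"; after the second, "zbwfouatbdvjyq".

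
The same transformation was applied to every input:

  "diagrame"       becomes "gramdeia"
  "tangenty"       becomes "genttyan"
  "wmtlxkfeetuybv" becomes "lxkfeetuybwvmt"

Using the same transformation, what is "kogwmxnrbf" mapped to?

The transformation: swap the first and last characters, then move the first 3 characters to the end (rotate left by 3).
For "kogwmxnrbf", step one produces "fogwmxnrbk"; step two turns that into "wmxnrbkfog".

wmxnrbkfog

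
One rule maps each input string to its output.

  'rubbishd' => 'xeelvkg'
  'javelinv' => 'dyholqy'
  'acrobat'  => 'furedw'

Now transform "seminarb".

The rule is to shift every letter 3 places forward in the alphabet (wrapping around), then delete the first character.
So "seminarb" becomes "hplqdue".
(Check on "rubbishd": → "uxeelvkg" → "xeelvkg" ✓)

hplqdue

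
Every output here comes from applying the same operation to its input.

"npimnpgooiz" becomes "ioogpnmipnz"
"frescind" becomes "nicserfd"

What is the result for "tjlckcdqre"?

rqdckcljte

The rule is to reverse the string, then move the first character to the end.
"tjlckcdqre" → "erqdckcljt" → "rqdckcljte".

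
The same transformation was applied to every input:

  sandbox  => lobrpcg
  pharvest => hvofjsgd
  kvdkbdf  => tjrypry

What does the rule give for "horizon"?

bcfwncv

The transformation: swap the first and last characters, then shift every letter 12 places backward in the alphabet (wrapping around).
On "horizon" that produces "bcfwncv".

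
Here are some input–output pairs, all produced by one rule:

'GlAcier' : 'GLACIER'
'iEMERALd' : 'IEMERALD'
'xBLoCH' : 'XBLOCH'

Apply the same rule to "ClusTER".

In each case the input is transformed by: convert every letter to uppercase.
Applying that to "ClusTER" gives "CLUSTER".

CLUSTER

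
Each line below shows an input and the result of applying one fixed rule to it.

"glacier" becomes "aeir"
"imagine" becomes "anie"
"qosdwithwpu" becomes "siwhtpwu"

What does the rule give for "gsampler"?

Rule — swap each adjacent pair of characters (1↔2, 3↔4, ...), then delete the first 3 characters.
For "gsampler", step one produces "sgmalpre"; step two turns that into "alpre".

alpre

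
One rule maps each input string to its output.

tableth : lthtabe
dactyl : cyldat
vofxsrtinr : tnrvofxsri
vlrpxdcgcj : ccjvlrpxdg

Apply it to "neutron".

tonneur

The transformation: move the last 3 characters to the front (rotate right by 3), then swap the first and last characters.
Working it through for "neutron": intermediate "ronneut", final "tonneur".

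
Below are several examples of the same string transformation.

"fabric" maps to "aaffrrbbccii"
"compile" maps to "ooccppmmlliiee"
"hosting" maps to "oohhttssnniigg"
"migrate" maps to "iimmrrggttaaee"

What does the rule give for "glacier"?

What's happening: swap each adjacent pair of characters (1↔2, 3↔4, ...), then double every character.
Applying that to "glacier" gives "llggccaaeeiirr".

llggccaaeeiirr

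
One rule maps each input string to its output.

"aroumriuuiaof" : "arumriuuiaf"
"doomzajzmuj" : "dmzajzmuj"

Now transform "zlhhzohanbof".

Looking at the pairs, the operation is to remove every "o".
On "zlhhzohanbof" that produces "zlhhzhanbf".

zlhhzhanbf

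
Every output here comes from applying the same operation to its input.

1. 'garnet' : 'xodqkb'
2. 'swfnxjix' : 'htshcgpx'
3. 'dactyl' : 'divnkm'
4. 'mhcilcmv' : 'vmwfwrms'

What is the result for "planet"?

xodzvk

Looking at the pairs, the operation is to swap the front and back halves of the string, then shift every letter 10 places forward in the alphabet (wrapping around).
Applying both steps to "planet": "netpla", then "xodzvk".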